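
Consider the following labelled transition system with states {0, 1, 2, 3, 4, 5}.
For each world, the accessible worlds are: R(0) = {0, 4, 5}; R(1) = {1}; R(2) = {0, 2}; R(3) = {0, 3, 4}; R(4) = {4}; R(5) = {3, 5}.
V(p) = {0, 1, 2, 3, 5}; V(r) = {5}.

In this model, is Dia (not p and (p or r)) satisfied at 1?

No

Recall that Dia ψ holds at a world iff ψ holds at some accessible world.
At 1: Dia (not p and (p or r)) requires not p and (p or r) at some successor in {1}.
  At 1: not p and (p or r) is false.
So Dia (not p and (p or r)) is false at 1.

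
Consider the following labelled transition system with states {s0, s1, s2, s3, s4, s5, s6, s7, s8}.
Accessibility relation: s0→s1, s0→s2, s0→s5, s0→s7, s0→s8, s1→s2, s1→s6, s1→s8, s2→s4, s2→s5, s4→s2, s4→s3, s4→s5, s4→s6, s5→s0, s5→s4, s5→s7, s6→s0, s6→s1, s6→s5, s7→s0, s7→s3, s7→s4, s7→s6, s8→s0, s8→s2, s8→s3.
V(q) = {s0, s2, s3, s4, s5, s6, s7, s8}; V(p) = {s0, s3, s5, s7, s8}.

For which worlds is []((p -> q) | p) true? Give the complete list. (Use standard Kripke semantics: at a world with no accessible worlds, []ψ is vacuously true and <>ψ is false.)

Recall that []ψ holds at a world iff ψ holds at every accessible world, and <>ψ holds iff ψ holds at some accessible world.
Let φ = []((p -> q) | p). Evaluate φ at each world:
  s0 (successors {s1, s2, s5, s7, s8}): φ is true.
  s1 (successors {s2, s6, s8}): φ is true.
  s2 (successors {s4, s5}): φ is true.
  s3 (successors ∅): φ is true.
  s4 (successors {s2, s3, s5, s6}): φ is true.
  s5 (successors {s0, s4, s7}): φ is true.
  s6 (successors {s0, s1, s5}): φ is true.
  s7 (successors {s0, s3, s4, s6}): φ is true.
  s8 (successors {s0, s2, s3}): φ is true.
For instance, at s2:
  At s2: []((p -> q) | p) requires (p -> q) | p at every successor {s4, s5}.
    At s4: (p -> q) | p is true.
    At s5: (p -> q) | p is true.
  So []((p -> q) | p) is true at s2.
Satisfying worlds: {s0, s1, s2, s3, s4, s5, s6, s7, s8}

s0, s1, s2, s3, s4, s5, s6, s7, s8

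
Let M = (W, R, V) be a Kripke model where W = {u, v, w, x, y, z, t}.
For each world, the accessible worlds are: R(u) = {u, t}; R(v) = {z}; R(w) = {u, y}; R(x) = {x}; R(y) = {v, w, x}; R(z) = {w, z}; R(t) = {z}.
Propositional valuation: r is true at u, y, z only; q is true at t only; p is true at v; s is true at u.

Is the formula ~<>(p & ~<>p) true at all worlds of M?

No

Recall that <>ψ holds at a world iff ψ holds at some accessible world.
Let φ = ~<>(p & ~<>p). Evaluate φ at each world:
  u (successors {u, t}): φ is true.
  v (successors {z}): φ is true.
  w (successors {u, y}): φ is true.
  x (successors {x}): φ is true.
  y (successors {v, w, x}): φ is false.
  z (successors {w, z}): φ is true.
  t (successors {z}): φ is true.
Detail at y (counterexample):
  At y: <>(p & ~<>p) is true, so ~<>(p & ~<>p) is false.
    At y: <>(p & ~<>p) requires p & ~<>p at some successor in {v, w, x}.
      p & ~<>p holds at v, so <>(p & ~<>p) is true at y.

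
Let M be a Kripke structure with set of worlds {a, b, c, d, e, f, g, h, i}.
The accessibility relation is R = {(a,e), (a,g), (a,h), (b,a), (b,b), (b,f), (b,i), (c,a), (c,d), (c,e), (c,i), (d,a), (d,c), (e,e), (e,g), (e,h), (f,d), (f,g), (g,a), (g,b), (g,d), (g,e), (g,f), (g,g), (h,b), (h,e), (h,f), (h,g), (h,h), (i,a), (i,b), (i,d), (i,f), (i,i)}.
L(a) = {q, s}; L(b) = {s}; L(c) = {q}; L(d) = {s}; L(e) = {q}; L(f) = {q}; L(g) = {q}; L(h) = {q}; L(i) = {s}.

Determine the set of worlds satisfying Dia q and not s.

c, e, f, g, h

Recall that Dia ψ holds at a world iff ψ holds at some accessible world.
Let φ = Dia q and not s. Evaluate φ at each world:
  a (successors {e, g, h}): φ is false.
  b (successors {a, b, f, i}): φ is false.
  c (successors {a, d, e, i}): φ is true.
  d (successors {a, c}): φ is false.
  e (successors {e, g, h}): φ is true.
  f (successors {d, g}): φ is true.
  g (successors {a, b, d, e, f, g}): φ is true.
  h (successors {b, e, f, g, h}): φ is true.
  i (successors {a, b, d, f, i}): φ is false.
For instance, at g:
  At g: Dia q is true, not s is true, so Dia q and not s is true.
    At g: Dia q requires q at some successor in {a, b, d, e, f, g}.
      q holds at a, so Dia q is true at g.
Satisfying worlds: {c, e, f, g, h}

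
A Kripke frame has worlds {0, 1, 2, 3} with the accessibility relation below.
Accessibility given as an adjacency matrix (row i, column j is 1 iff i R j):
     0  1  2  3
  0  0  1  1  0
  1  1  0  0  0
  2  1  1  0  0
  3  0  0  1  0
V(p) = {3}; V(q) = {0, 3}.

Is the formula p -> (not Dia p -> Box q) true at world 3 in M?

Recall that Box ψ holds at a world iff ψ holds at every accessible world, and Dia ψ holds iff ψ holds at some accessible world.
At 3: p is true, not Dia p -> Box q is false, so p -> (not Dia p -> Box q) is false.
  At 3: not Dia p is true, Box q is false, so not Dia p -> Box q is false.
    At 3: Dia p is false, so not Dia p is true.
      At 3: Dia p requires p at some successor in {2}.
        At 2: p is false.
      So Dia p is false at 3.
    At 3: Box q requires q at every successor {2}.
      q fails at 2, so Box q is false at 3.

No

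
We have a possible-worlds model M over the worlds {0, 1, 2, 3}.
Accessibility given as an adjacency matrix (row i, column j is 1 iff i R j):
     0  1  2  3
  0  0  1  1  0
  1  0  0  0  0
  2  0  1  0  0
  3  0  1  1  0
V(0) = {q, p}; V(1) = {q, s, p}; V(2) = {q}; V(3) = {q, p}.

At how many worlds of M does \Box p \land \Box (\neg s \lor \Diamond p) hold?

Let φ = \Box p \land \Box (\neg s \lor \Diamond p). Evaluate φ at each world:
  0 (successors {1, 2}): φ is false.
  1 (successors ∅): φ is true.
  2 (successors {1}): φ is false.
  3 (successors {1, 2}): φ is false.
For instance, at 0:
  At 0: \Box p is false, \Box (\neg s \lor \Diamond p) is false, so \Box p \land \Box (\neg s \lor \Diamond p) is false.
    At 0: \Box p requires p at every successor {1, 2}.
      p fails at 2, so \Box p is false at 0.
    At 0: \Box (\neg s \lor \Diamond p) requires \neg s \lor \Diamond p at every successor {1, 2}.
      \neg s \lor \Diamond p fails at 1, so \Box (\neg s \lor \Diamond p) is false at 0.
Satisfying worlds: {1}

1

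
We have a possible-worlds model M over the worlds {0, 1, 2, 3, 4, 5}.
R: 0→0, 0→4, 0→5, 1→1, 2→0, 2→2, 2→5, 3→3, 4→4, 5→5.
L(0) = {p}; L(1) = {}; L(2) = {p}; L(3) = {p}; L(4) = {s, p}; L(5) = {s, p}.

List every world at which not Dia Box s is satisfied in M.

Let φ = not Dia Box s. Evaluate φ at each world:
  0 (successors {0, 4, 5}): φ is false.
  1 (successors {1}): φ is true.
  2 (successors {0, 2, 5}): φ is false.
  3 (successors {3}): φ is true.
  4 (successors {4}): φ is false.
  5 (successors {5}): φ is false.
For instance, at 5:
  At 5: Dia Box s is true, so not Dia Box s is false.
    At 5: Dia Box s requires Box s at some successor in {5}.
      Box s holds at 5, so Dia Box s is true at 5.
Satisfying worlds: {1, 3}

1, 3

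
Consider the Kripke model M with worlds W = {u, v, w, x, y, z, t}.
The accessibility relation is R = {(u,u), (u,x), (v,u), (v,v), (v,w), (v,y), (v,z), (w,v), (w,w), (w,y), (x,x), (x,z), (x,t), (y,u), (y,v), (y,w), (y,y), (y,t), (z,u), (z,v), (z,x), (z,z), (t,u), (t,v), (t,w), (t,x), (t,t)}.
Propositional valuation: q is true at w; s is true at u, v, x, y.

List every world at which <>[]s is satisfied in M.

u, v, y, z, t

Let φ = <>[]s. Evaluate φ at each world:
  u (successors {u, x}): φ is true.
  v (successors {u, v, w, y, z}): φ is true.
  w (successors {v, w, y}): φ is false.
  x (successors {x, z, t}): φ is false.
  y (successors {u, v, w, y, t}): φ is true.
  z (successors {u, v, x, z}): φ is true.
  t (successors {u, v, w, x, t}): φ is true.
For instance, at u:
  At u: <>[]s requires []s at some successor in {u, x}.
    []s holds at u, so <>[]s is true at u.
      At u: []s requires s at every successor {u, x}.
        At u: s is true.
        At x: s is true.
      So []s is true at u.
Satisfying worlds: {u, v, y, z, t}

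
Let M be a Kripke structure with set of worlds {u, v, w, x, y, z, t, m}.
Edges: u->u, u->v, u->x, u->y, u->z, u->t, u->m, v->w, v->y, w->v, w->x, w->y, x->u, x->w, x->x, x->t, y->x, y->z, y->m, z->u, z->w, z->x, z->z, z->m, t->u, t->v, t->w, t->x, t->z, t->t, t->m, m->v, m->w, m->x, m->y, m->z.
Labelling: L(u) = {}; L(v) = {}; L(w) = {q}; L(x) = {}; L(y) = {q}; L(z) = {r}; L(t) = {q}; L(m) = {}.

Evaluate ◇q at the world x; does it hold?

At x: ◇q requires q at some successor in {u, w, x, t}.
  q holds at w, so ◇q is true at x.

Yes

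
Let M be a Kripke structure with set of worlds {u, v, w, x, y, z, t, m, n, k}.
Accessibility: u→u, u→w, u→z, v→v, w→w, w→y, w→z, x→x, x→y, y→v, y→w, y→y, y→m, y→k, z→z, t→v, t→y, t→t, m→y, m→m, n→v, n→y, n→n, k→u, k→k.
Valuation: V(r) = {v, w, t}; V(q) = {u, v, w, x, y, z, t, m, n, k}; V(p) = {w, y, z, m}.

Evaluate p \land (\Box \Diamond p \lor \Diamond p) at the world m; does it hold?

Yes

At m: p is true, \Box \Diamond p \lor \Diamond p is true, so p \land (\Box \Diamond p \lor \Diamond p) is true.
  At m: \Box \Diamond p is true, \Diamond p is true, so \Box \Diamond p \lor \Diamond p is true.
    At m: \Box \Diamond p requires \Diamond p at every successor {y, m}.
      At y: \Diamond p is true.
      At m: \Diamond p is true.
    So \Box \Diamond p is true at m.
    At m: \Diamond p requires p at some successor in {y, m}.
      p holds at y, so \Diamond p is true at m.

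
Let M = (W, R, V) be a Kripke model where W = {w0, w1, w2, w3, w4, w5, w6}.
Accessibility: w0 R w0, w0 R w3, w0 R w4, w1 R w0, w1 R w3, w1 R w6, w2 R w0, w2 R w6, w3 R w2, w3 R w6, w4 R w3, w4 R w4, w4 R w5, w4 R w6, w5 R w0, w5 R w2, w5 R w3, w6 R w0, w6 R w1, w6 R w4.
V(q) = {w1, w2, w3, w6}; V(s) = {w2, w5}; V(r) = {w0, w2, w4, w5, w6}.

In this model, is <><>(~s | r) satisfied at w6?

Yes

At w6: <><>(~s | r) requires <>(~s | r) at some successor in {w0, w1, w4}.
  <>(~s | r) holds at w0, so <><>(~s | r) is true at w6.
    At w0: <>(~s | r) requires ~s | r at some successor in {w0, w3, w4}.
      ~s | r holds at w0, so <>(~s | r) is true at w0.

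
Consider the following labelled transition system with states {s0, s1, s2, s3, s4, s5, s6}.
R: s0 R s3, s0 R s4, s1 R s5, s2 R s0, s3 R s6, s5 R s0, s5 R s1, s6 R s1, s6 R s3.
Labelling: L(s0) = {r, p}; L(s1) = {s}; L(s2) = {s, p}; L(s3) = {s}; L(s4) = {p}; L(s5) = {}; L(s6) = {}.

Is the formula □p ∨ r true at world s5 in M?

Recall that □ψ holds at a world iff ψ holds at every accessible world, and ◇ψ holds iff ψ holds at some accessible world.
At s5: □p is false, r is false, so □p ∨ r is false.
  At s5: □p requires p at every successor {s0, s1}.
    p fails at s1, so □p is false at s5.

No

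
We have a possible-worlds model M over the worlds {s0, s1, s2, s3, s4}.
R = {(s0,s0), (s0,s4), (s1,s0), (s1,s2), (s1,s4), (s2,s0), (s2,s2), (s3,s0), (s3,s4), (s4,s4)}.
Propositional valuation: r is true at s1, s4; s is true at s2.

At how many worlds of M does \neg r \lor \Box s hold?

Let φ = \neg r \lor \Box s. Evaluate φ at each world:
  s0 (successors {s0, s4}): φ is true.
  s1 (successors {s0, s2, s4}): φ is false.
  s2 (successors {s0, s2}): φ is true.
  s3 (successors {s0, s4}): φ is true.
  s4 (successors {s4}): φ is false.
For instance, at s0:
  At s0: \neg r is true, \Box s is false, so \neg r \lor \Box s is true.
    At s0: \Box s requires s at every successor {s0, s4}.
      s fails at s0, so \Box s is false at s0.
Satisfying worlds: {s0, s2, s3}

3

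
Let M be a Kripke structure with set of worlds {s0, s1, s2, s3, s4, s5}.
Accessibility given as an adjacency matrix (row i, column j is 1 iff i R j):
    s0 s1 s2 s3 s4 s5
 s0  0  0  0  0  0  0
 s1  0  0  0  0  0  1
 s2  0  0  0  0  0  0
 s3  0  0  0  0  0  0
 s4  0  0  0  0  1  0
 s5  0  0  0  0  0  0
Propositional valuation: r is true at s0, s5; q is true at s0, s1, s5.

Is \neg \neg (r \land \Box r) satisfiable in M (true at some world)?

Yes

Recall that \Box ψ holds at a world iff ψ holds at every accessible world, and \Diamond ψ holds iff ψ holds at some accessible world.
Let φ = \neg \neg (r \land \Box r). Evaluate φ at each world:
  s0 (successors ∅): φ is true.
  s1 (successors {s5}): φ is false.
  s2 (successors ∅): φ is false.
  s3 (successors ∅): φ is false.
  s4 (successors {s4}): φ is false.
  s5 (successors ∅): φ is true.
Detail at s0 (witness):
  At s0: \neg (r \land \Box r) is false, so \neg \neg (r \land \Box r) is true.
    At s0: r \land \Box r is true, so \neg (r \land \Box r) is false.
      At s0: r is true, \Box r is true, so r \land \Box r is true.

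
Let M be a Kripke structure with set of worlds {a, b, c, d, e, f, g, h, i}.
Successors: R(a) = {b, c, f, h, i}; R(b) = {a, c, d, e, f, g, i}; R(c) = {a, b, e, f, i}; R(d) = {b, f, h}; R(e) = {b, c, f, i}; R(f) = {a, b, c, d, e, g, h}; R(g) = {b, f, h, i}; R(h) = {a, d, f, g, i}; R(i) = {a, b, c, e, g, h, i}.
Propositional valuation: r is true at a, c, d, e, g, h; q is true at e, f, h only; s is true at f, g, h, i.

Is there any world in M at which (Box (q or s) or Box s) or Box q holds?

No

Let φ = (Box (q or s) or Box s) or Box q. Evaluate φ at each world:
  a (successors {b, c, f, h, i}): φ is false.
  b (successors {a, c, d, e, f, g, i}): φ is false.
  c (successors {a, b, e, f, i}): φ is false.
  d (successors {b, f, h}): φ is false.
  e (successors {b, c, f, i}): φ is false.
  f (successors {a, b, c, d, e, g, h}): φ is false.
  g (successors {b, f, h, i}): φ is false.
  h (successors {a, d, f, g, i}): φ is false.
  i (successors {a, b, c, e, g, h, i}): φ is false.
For instance, at i:
  At i: Box (q or s) or Box s is false, Box q is false, so (Box (q or s) or Box s) or Box q is false.
    At i: Box (q or s) is false, Box s is false, so Box (q or s) or Box s is false.
      At i: Box (q or s) requires q or s at every successor {a, b, c, e, g, h, i}.
        q or s fails at a, so Box (q or s) is false at i.
      At i: Box s requires s at every successor {a, b, c, e, g, h, i}.
        s fails at a, so Box s is false at i.
    At i: Box q requires q at every successor {a, b, c, e, g, h, i}.
      q fails at a, so Box q is false at i.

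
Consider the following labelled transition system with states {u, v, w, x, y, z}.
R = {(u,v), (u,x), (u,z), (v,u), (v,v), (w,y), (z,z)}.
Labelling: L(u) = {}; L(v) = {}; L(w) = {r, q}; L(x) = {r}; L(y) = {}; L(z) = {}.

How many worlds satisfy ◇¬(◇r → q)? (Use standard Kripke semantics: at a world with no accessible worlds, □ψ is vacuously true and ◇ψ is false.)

1

Let φ = ◇¬(◇r → q). Evaluate φ at each world:
  u (successors {v, x, z}): φ is false.
  v (successors {u, v}): φ is true.
  w (successors {y}): φ is false.
  x (successors ∅): φ is false.
  y (successors ∅): φ is false.
  z (successors {z}): φ is false.
For instance, at v:
  At v: ◇¬(◇r → q) requires ¬(◇r → q) at some successor in {u, v}.
    ¬(◇r → q) holds at u, so ◇¬(◇r → q) is true at v.
      At u: ◇r → q is false, so ¬(◇r → q) is true.
Satisfying worlds: {v}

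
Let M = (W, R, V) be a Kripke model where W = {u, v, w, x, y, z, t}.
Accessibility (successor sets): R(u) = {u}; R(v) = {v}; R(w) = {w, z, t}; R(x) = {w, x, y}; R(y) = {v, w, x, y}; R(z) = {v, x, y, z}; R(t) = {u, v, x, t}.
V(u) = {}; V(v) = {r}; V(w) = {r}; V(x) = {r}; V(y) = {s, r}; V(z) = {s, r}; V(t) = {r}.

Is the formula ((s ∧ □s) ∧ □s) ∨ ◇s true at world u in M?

No

Recall that □ψ holds at a world iff ψ holds at every accessible world, and ◇ψ holds iff ψ holds at some accessible world.
At u: (s ∧ □s) ∧ □s is false, ◇s is false, so ((s ∧ □s) ∧ □s) ∨ ◇s is false.
  At u: s ∧ □s is false, □s is false, so (s ∧ □s) ∧ □s is false.
    At u: s is false, □s is false, so s ∧ □s is false.
      At u: □s requires s at every successor {u}.
        s fails at u, so □s is false at u.
    At u: □s requires s at every successor {u}.
      s fails at u, so □s is false at u.
  At u: ◇s requires s at some successor in {u}.
    At u: s is false.
  So ◇s is false at u.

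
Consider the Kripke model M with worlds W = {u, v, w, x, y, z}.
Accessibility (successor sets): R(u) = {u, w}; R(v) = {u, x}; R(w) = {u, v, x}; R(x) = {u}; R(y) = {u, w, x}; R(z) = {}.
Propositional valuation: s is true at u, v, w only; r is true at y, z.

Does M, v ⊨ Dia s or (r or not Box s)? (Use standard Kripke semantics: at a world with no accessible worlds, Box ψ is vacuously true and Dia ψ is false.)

At v: Dia s is true, r or not Box s is true, so Dia s or (r or not Box s) is true.
  At v: Dia s requires s at some successor in {u, x}.
    s holds at u, so Dia s is true at v.
  At v: r is false, not Box s is true, so r or not Box s is true.
    At v: Box s is false, so not Box s is true.
      At v: Box s requires s at every successor {u, x}.
        s fails at x, so Box s is false at v.

Yes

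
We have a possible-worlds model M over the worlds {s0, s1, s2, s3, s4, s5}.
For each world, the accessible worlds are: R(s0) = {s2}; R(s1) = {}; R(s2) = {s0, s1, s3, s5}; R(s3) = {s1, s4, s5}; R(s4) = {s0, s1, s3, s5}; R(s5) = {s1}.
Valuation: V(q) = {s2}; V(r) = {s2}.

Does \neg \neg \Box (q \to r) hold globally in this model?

Yes

Let φ = \neg \neg \Box (q \to r). Evaluate φ at each world:
  s0 (successors {s2}): φ is true.
  s1 (successors ∅): φ is true.
  s2 (successors {s0, s1, s3, s5}): φ is true.
  s3 (successors {s1, s4, s5}): φ is true.
  s4 (successors {s0, s1, s3, s5}): φ is true.
  s5 (successors {s1}): φ is true.
For instance, at s3:
  At s3: \neg \Box (q \to r) is false, so \neg \neg \Box (q \to r) is true.
    At s3: \Box (q \to r) is true, so \neg \Box (q \to r) is false.
      At s3: \Box (q \to r) requires q \to r at every successor {s1, s4, s5}.
        At s1: q \to r is true.
        At s4: q \to r is true.
        At s5: q \to r is true.
      So \Box (q \to r) is true at s3.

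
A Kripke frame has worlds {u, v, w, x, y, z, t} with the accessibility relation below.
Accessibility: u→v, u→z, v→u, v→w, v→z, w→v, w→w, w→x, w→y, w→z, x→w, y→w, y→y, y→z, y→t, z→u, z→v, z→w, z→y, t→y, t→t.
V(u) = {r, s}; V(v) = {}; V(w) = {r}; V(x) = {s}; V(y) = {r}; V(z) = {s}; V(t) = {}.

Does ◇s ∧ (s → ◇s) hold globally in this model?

Let φ = ◇s ∧ (s → ◇s). Evaluate φ at each world:
  u (successors {v, z}): φ is true.
  v (successors {u, w, z}): φ is true.
  w (successors {v, w, x, y, z}): φ is true.
  x (successors {w}): φ is false.
  y (successors {w, y, z, t}): φ is true.
  z (successors {u, v, w, y}): φ is true.
  t (successors {y, t}): φ is false.
Detail at x (counterexample):
  At x: ◇s is false, s → ◇s is false, so ◇s ∧ (s → ◇s) is false.
    At x: ◇s requires s at some successor in {w}.
      At w: s is false.
    So ◇s is false at x.
    At x: s is true, ◇s is false, so s → ◇s is false.
      At x: ◇s requires s at some successor in {w}.
        At w: s is false.
      So ◇s is false at x.

No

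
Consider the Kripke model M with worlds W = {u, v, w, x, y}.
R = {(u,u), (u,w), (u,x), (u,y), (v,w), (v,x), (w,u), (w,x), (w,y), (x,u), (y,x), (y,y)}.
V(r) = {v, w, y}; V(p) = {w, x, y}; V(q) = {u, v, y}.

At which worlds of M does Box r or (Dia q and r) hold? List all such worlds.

Recall that Box ψ holds at a world iff ψ holds at every accessible world, and Dia ψ holds iff ψ holds at some accessible world.
Let φ = Box r or (Dia q and r). Evaluate φ at each world:
  u (successors {u, w, x, y}): φ is false.
  v (successors {w, x}): φ is false.
  w (successors {u, x, y}): φ is true.
  x (successors {u}): φ is false.
  y (successors {x, y}): φ is true.
For instance, at y:
  At y: Box r is false, Dia q and r is true, so Box r or (Dia q and r) is true.
    At y: Box r requires r at every successor {x, y}.
      r fails at x, so Box r is false at y.
    At y: Dia q is true, r is true, so Dia q and r is true.
      At y: Dia q requires q at some successor in {x, y}.
        q holds at y, so Dia q is true at y.
Satisfying worlds: {w, y}

w, y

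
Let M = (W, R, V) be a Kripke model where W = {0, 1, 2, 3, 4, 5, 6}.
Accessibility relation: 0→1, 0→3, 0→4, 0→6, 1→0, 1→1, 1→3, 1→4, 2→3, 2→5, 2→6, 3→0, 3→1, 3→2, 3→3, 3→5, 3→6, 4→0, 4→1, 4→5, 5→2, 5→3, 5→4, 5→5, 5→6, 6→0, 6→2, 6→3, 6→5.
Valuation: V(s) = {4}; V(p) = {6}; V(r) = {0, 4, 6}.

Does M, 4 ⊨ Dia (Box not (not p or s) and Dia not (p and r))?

No

At 4: Dia (Box not (not p or s) and Dia not (p and r)) requires Box not (not p or s) and Dia not (p and r) at some successor in {0, 1, 5}.
  At 0: Box not (not p or s) and Dia not (p and r) is false.
  At 1: Box not (not p or s) and Dia not (p and r) is false.
  At 5: Box not (not p or s) and Dia not (p and r) is false.
So Dia (Box not (not p or s) and Dia not (p and r)) is false at 4.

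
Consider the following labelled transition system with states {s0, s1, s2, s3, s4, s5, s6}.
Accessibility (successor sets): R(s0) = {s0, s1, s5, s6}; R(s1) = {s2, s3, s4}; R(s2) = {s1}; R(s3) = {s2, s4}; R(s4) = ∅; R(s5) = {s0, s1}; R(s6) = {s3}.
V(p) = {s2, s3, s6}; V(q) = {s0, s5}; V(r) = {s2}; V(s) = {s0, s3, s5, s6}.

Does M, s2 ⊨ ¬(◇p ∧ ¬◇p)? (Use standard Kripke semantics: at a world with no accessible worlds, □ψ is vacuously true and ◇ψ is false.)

Yes

At s2: ◇p ∧ ¬◇p is false, so ¬(◇p ∧ ¬◇p) is true.
  At s2: ◇p is false, ¬◇p is true, so ◇p ∧ ¬◇p is false.
    At s2: ◇p requires p at some successor in {s1}.
      At s1: p is false.
    So ◇p is false at s2.
    At s2: ◇p is false, so ¬◇p is true.
      At s2: ◇p requires p at some successor in {s1}.
        At s1: p is false.
      So ◇p is false at s2.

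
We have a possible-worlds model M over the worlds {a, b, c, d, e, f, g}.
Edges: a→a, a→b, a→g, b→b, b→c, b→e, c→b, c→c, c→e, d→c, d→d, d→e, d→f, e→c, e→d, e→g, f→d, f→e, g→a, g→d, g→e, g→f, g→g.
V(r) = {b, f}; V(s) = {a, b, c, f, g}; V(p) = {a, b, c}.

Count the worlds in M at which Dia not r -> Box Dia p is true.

Recall that Box ψ holds at a world iff ψ holds at every accessible world, and Dia ψ holds iff ψ holds at some accessible world.
Let φ = Dia not r -> Box Dia p. Evaluate φ at each world:
  a (successors {a, b, g}): φ is true.
  b (successors {b, c, e}): φ is true.
  c (successors {b, c, e}): φ is true.
  d (successors {c, d, e, f}): φ is false.
  e (successors {c, d, g}): φ is true.
  f (successors {d, e}): φ is true.
  g (successors {a, d, e, f, g}): φ is false.
For instance, at a:
  At a: Dia not r is true, Box Dia p is true, so Dia not r -> Box Dia p is true.
    At a: Dia not r requires not r at some successor in {a, b, g}.
      not r holds at a, so Dia not r is true at a.
    At a: Box Dia p requires Dia p at every successor {a, b, g}.
      At a: Dia p is true.
      At b: Dia p is true.
      At g: Dia p is true.
    So Box Dia p is true at a.
Satisfying worlds: {a, b, c, e, f}

5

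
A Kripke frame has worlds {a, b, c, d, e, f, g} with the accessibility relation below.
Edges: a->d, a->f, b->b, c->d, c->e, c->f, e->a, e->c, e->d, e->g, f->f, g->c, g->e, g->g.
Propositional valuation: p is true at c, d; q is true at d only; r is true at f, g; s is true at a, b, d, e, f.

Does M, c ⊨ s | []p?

No

At c: s is false, []p is false, so s | []p is false.
  At c: []p requires p at every successor {d, e, f}.
    p fails at e, so []p is false at c.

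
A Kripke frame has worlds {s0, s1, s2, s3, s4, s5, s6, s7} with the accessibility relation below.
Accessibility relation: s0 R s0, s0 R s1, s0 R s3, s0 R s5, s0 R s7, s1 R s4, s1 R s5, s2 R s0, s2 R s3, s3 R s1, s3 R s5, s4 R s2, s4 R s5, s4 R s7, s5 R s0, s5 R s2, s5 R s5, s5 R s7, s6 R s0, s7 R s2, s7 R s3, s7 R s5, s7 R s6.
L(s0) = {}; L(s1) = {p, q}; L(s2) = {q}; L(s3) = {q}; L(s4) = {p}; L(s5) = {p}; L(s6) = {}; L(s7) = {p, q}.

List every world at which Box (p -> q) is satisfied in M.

Let φ = Box (p -> q). Evaluate φ at each world:
  s0 (successors {s0, s1, s3, s5, s7}): φ is false.
  s1 (successors {s4, s5}): φ is false.
  s2 (successors {s0, s3}): φ is true.
  s3 (successors {s1, s5}): φ is false.
  s4 (successors {s2, s5, s7}): φ is false.
  s5 (successors {s0, s2, s5, s7}): φ is false.
  s6 (successors {s0}): φ is true.
  s7 (successors {s2, s3, s5, s6}): φ is false.
For instance, at s0:
  At s0: Box (p -> q) requires p -> q at every successor {s0, s1, s3, s5, s7}.
    p -> q fails at s5, so Box (p -> q) is false at s0.
Satisfying worlds: {s2, s6}

s2, s6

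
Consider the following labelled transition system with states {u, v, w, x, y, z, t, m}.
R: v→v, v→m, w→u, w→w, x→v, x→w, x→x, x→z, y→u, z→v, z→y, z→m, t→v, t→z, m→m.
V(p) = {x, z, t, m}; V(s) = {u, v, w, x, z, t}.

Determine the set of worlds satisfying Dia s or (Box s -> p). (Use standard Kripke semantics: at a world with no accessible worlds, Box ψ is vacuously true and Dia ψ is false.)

v, w, x, y, z, t, m

Let φ = Dia s or (Box s -> p). Evaluate φ at each world:
  u (successors ∅): φ is false.
  v (successors {v, m}): φ is true.
  w (successors {u, w}): φ is true.
  x (successors {v, w, x, z}): φ is true.
  y (successors {u}): φ is true.
  z (successors {v, y, m}): φ is true.
  t (successors {v, z}): φ is true.
  m (successors {m}): φ is true.
For instance, at t:
  At t: Dia s is true, Box s -> p is true, so Dia s or (Box s -> p) is true.
    At t: Dia s requires s at some successor in {v, z}.
      s holds at v, so Dia s is true at t.
    At t: Box s is true, p is true, so Box s -> p is true.
      At t: Box s requires s at every successor {v, z}.
        At v: s is true.
        At z: s is true.
      So Box s is true at t.
Satisfying worlds: {v, w, x, y, z, t, m}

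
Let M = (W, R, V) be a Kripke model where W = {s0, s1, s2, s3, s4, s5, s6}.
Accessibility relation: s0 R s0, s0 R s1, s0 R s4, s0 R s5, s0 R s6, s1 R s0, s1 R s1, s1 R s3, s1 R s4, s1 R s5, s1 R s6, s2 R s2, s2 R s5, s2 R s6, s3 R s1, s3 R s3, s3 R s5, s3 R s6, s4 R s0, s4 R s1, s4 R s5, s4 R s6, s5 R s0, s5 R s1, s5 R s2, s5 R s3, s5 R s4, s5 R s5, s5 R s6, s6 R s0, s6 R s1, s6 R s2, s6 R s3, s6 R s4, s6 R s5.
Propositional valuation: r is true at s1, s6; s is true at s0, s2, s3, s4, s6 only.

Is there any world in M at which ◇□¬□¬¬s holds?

Recall that □ψ holds at a world iff ψ holds at every accessible world, and ◇ψ holds iff ψ holds at some accessible world.
Let φ = ◇□¬□¬¬s. Evaluate φ at each world:
  s0 (successors {s0, s1, s4, s5, s6}): φ is true.
  s1 (successors {s0, s1, s3, s4, s5, s6}): φ is true.
  s2 (successors {s2, s5, s6}): φ is true.
  s3 (successors {s1, s3, s5, s6}): φ is true.
  s4 (successors {s0, s1, s5, s6}): φ is true.
  s5 (successors {s0, s1, s2, s3, s4, s5, s6}): φ is true.
  s6 (successors {s0, s1, s2, s3, s4, s5}): φ is true.
Detail at s0 (witness):
  At s0: ◇□¬□¬¬s requires □¬□¬¬s at some successor in {s0, s1, s4, s5, s6}.
    □¬□¬¬s holds at s0, so ◇□¬□¬¬s is true at s0.
      At s0: □¬□¬¬s requires ¬□¬¬s at every successor {s0, s1, s4, s5, s6}.
        At s0: ¬□¬¬s is true.
        At s1: ¬□¬¬s is true.
        At s4: ¬□¬¬s is true.
        At s5: ¬□¬¬s is true.
        At s6: ¬□¬¬s is true.
      So □¬□¬¬s is true at s0.

Yes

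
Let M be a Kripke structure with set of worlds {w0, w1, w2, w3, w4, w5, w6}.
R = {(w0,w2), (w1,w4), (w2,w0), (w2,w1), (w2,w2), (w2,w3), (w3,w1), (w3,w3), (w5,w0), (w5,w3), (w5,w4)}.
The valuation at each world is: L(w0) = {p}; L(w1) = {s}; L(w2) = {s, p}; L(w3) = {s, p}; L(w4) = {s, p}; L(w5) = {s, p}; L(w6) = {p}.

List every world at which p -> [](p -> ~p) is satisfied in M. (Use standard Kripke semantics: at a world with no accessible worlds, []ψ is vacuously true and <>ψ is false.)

Let φ = p -> [](p -> ~p). Evaluate φ at each world:
  w0 (successors {w2}): φ is false.
  w1 (successors {w4}): φ is true.
  w2 (successors {w0, w1, w2, w3}): φ is false.
  w3 (successors {w1, w3}): φ is false.
  w4 (successors ∅): φ is true.
  w5 (successors {w0, w3, w4}): φ is false.
  w6 (successors ∅): φ is true.
For instance, at w3:
  At w3: p is true, [](p -> ~p) is false, so p -> [](p -> ~p) is false.
    At w3: [](p -> ~p) requires p -> ~p at every successor {w1, w3}.
      p -> ~p fails at w3, so [](p -> ~p) is false at w3.
Satisfying worlds: {w1, w4, w6}

w1, w4, w6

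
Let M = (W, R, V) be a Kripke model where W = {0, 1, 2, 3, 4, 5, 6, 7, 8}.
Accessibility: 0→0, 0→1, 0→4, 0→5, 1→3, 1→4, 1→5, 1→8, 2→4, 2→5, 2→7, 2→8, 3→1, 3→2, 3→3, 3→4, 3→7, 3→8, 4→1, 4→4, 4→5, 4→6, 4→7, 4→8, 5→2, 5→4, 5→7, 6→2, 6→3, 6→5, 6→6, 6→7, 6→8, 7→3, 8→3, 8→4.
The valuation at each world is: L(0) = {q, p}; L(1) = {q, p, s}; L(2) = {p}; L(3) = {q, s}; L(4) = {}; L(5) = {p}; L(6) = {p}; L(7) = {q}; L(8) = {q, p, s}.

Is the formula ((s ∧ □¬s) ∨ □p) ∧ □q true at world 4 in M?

At 4: (s ∧ □¬s) ∨ □p is false, □q is false, so ((s ∧ □¬s) ∨ □p) ∧ □q is false.
  At 4: s ∧ □¬s is false, □p is false, so (s ∧ □¬s) ∨ □p is false.
    At 4: s is false, □¬s is false, so s ∧ □¬s is false.
      At 4: □¬s requires ¬s at every successor {1, 4, 5, 6, 7, 8}.
        ¬s fails at 1, so □¬s is false at 4.
    At 4: □p requires p at every successor {1, 4, 5, 6, 7, 8}.
      p fails at 4, so □p is false at 4.
  At 4: □q requires q at every successor {1, 4, 5, 6, 7, 8}.
    q fails at 4, so □q is false at 4.

No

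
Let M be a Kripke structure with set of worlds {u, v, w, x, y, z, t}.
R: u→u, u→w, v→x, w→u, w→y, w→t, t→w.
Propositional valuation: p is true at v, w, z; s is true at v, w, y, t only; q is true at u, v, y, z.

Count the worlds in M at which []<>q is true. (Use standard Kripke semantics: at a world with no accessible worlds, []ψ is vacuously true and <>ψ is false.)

Let φ = []<>q. Evaluate φ at each world:
  u (successors {u, w}): φ is true.
  v (successors {x}): φ is false.
  w (successors {u, y, t}): φ is false.
  x (successors ∅): φ is true.
  y (successors ∅): φ is true.
  z (successors ∅): φ is true.
  t (successors {w}): φ is true.
For instance, at w:
  At w: []<>q requires <>q at every successor {u, y, t}.
    <>q fails at y, so []<>q is false at w.
      At y: no accessible worlds, so <>q is false.
Satisfying worlds: {u, x, y, z, t}

5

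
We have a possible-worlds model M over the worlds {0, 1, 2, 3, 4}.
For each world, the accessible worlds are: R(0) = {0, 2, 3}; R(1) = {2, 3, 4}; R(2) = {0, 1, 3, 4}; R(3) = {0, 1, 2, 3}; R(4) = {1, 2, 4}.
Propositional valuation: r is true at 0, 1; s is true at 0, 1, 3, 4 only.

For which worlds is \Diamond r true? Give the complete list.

0, 2, 3, 4

Let φ = \Diamond r. Evaluate φ at each world:
  0 (successors {0, 2, 3}): φ is true.
  1 (successors {2, 3, 4}): φ is false.
  2 (successors {0, 1, 3, 4}): φ is true.
  3 (successors {0, 1, 2, 3}): φ is true.
  4 (successors {1, 2, 4}): φ is true.
For instance, at 4:
  At 4: \Diamond r requires r at some successor in {1, 2, 4}.
    r holds at 1, so \Diamond r is true at 4.
Satisfying worlds: {0, 2, 3, 4}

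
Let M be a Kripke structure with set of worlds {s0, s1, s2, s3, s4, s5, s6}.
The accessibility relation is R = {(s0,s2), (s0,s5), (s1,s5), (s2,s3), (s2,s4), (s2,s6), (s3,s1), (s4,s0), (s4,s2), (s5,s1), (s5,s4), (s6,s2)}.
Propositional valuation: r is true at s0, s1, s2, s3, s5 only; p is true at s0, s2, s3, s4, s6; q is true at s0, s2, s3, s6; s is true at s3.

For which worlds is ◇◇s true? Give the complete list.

s0, s4, s6

Recall that ◇ψ holds at a world iff ψ holds at some accessible world.
Let φ = ◇◇s. Evaluate φ at each world:
  s0 (successors {s2, s5}): φ is true.
  s1 (successors {s5}): φ is false.
  s2 (successors {s3, s4, s6}): φ is false.
  s3 (successors {s1}): φ is false.
  s4 (successors {s0, s2}): φ is true.
  s5 (successors {s1, s4}): φ is false.
  s6 (successors {s2}): φ is true.
For instance, at s4:
  At s4: ◇◇s requires ◇s at some successor in {s0, s2}.
    ◇s holds at s2, so ◇◇s is true at s4.
      At s2: ◇s requires s at some successor in {s3, s4, s6}.
        s holds at s3, so ◇s is true at s2.
Satisfying worlds: {s0, s4, s6}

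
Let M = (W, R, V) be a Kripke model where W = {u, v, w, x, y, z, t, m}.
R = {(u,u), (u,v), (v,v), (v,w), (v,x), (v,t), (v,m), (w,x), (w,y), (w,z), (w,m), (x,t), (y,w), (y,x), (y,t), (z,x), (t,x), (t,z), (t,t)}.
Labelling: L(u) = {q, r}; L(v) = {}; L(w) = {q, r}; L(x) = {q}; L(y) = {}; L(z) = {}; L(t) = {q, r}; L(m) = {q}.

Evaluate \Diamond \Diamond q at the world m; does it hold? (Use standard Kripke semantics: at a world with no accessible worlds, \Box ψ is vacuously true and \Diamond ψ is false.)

No

At m: no accessible worlds, so \Diamond \Diamond q is false.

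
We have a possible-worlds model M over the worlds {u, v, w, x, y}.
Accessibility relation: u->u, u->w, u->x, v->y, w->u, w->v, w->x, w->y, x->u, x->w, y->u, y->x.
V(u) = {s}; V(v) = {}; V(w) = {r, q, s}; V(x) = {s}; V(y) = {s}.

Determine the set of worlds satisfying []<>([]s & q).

none

Let φ = []<>([]s & q). Evaluate φ at each world:
  u (successors {u, w, x}): φ is false.
  v (successors {y}): φ is false.
  w (successors {u, v, x, y}): φ is false.
  x (successors {u, w}): φ is false.
  y (successors {u, x}): φ is false.
For instance, at w:
  At w: []<>([]s & q) requires <>([]s & q) at every successor {u, v, x, y}.
    <>([]s & q) fails at u, so []<>([]s & q) is false at w.
      At u: <>([]s & q) requires []s & q at some successor in {u, w, x}.
        At u: []s & q is false.
        At w: []s & q is false.
        At x: []s & q is false.
      So <>([]s & q) is false at u.
Satisfying worlds: none.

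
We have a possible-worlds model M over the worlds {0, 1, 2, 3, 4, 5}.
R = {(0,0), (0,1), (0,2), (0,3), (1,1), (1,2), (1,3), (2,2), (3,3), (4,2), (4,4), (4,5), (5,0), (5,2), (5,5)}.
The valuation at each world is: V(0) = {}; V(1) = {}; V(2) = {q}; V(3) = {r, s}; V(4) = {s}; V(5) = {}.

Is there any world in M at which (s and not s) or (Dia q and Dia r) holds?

Yes

Let φ = (s and not s) or (Dia q and Dia r). Evaluate φ at each world:
  0 (successors {0, 1, 2, 3}): φ is true.
  1 (successors {1, 2, 3}): φ is true.
  2 (successors {2}): φ is false.
  3 (successors {3}): φ is false.
  4 (successors {2, 4, 5}): φ is false.
  5 (successors {0, 2, 5}): φ is false.
Detail at 0 (witness):
  At 0: s and not s is false, Dia q and Dia r is true, so (s and not s) or (Dia q and Dia r) is true.
    At 0: Dia q is true, Dia r is true, so Dia q and Dia r is true.
      At 0: Dia q requires q at some successor in {0, 1, 2, 3}.
        q holds at 2, so Dia q is true at 0.
      At 0: Dia r requires r at some successor in {0, 1, 2, 3}.
        r holds at 3, so Dia r is true at 0.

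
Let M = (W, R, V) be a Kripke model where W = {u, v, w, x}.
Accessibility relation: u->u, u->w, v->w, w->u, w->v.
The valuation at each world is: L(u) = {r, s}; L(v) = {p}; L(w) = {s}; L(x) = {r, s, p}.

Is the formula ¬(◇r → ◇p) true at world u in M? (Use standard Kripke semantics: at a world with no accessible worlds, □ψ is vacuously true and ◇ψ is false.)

At u: ◇r → ◇p is false, so ¬(◇r → ◇p) is true.
  At u: ◇r is true, ◇p is false, so ◇r → ◇p is false.
    At u: ◇r requires r at some successor in {u, w}.
      r holds at u, so ◇r is true at u.
    At u: ◇p requires p at some successor in {u, w}.
      At u: p is false.
      At w: p is false.
    So ◇p is false at u.

Yes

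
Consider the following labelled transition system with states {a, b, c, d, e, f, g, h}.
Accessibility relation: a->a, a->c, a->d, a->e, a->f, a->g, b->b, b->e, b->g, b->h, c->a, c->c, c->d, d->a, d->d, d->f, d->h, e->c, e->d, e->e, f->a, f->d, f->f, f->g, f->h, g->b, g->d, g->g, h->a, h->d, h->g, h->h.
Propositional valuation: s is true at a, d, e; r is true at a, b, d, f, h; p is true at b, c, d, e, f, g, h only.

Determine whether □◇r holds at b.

Recall that □ψ holds at a world iff ψ holds at every accessible world, and ◇ψ holds iff ψ holds at some accessible world.
At b: □◇r requires ◇r at every successor {b, e, g, h}.
  At b: ◇r is true.
  At e: ◇r is true.
  At g: ◇r is true.
  At h: ◇r is true.
So □◇r is true at b.

Yes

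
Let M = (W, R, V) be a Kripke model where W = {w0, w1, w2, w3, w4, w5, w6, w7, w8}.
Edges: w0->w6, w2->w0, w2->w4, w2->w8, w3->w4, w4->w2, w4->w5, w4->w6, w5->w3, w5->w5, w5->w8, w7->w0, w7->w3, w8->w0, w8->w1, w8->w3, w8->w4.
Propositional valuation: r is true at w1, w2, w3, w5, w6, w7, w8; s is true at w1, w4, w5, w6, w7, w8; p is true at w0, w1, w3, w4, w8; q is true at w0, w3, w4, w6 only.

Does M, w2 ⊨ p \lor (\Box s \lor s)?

Recall that \Box ψ holds at a world iff ψ holds at every accessible world, and \Diamond ψ holds iff ψ holds at some accessible world.
At w2: p is false, \Box s \lor s is false, so p \lor (\Box s \lor s) is false.
  At w2: \Box s is false, s is false, so \Box s \lor s is false.
    At w2: \Box s requires s at every successor {w0, w4, w8}.
      s fails at w0, so \Box s is false at w2.

No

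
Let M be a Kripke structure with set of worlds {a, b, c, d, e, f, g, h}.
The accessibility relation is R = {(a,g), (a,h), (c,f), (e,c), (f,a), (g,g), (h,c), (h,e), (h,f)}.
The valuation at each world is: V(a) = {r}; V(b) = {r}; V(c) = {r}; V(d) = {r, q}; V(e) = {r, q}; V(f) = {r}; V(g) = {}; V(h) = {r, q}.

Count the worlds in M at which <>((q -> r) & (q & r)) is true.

2

Recall that <>ψ holds at a world iff ψ holds at some accessible world.
Let φ = <>((q -> r) & (q & r)). Evaluate φ at each world:
  a (successors {g, h}): φ is true.
  b (successors ∅): φ is false.
  c (successors {f}): φ is false.
  d (successors ∅): φ is false.
  e (successors {c}): φ is false.
  f (successors {a}): φ is false.
  g (successors {g}): φ is false.
  h (successors {c, e, f}): φ is true.
For instance, at e:
  At e: <>((q -> r) & (q & r)) requires (q -> r) & (q & r) at some successor in {c}.
    At c: (q -> r) & (q & r) is false.
  So <>((q -> r) & (q & r)) is false at e.
Satisfying worlds: {a, h}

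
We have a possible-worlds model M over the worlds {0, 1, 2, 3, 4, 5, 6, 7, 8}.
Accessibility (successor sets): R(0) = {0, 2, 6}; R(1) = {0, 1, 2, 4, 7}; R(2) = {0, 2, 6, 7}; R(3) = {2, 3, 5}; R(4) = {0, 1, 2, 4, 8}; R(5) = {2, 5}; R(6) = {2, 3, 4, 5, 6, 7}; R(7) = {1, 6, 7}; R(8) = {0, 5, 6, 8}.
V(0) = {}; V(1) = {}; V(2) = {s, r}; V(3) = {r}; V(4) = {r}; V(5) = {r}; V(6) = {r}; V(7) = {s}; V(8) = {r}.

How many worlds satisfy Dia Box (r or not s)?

Let φ = Dia Box (r or not s). Evaluate φ at each world:
  0 (successors {0, 2, 6}): φ is true.
  1 (successors {0, 1, 2, 4, 7}): φ is true.
  2 (successors {0, 2, 6, 7}): φ is true.
  3 (successors {2, 3, 5}): φ is true.
  4 (successors {0, 1, 2, 4, 8}): φ is true.
  5 (successors {2, 5}): φ is true.
  6 (successors {2, 3, 4, 5, 6, 7}): φ is true.
  7 (successors {1, 6, 7}): φ is false.
  8 (successors {0, 5, 6, 8}): φ is true.
For instance, at 4:
  At 4: Dia Box (r or not s) requires Box (r or not s) at some successor in {0, 1, 2, 4, 8}.
    Box (r or not s) holds at 0, so Dia Box (r or not s) is true at 4.
      At 0: Box (r or not s) requires r or not s at every successor {0, 2, 6}.
        At 0: r or not s is true.
        At 2: r or not s is true.
        At 6: r or not s is true.
      So Box (r or not s) is true at 0.
Satisfying worlds: {0, 1, 2, 3, 4, 5, 6, 8}

8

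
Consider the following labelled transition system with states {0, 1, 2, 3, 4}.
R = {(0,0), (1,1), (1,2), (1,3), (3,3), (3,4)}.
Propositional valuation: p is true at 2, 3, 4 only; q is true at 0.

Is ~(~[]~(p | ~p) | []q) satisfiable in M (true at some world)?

Let φ = ~(~[]~(p | ~p) | []q). Evaluate φ at each world:
  0 (successors {0}): φ is false.
  1 (successors {1, 2, 3}): φ is false.
  2 (successors ∅): φ is false.
  3 (successors {3, 4}): φ is false.
  4 (successors ∅): φ is false.
For instance, at 0:
  At 0: ~[]~(p | ~p) | []q is true, so ~(~[]~(p | ~p) | []q) is false.
    At 0: ~[]~(p | ~p) is true, []q is true, so ~[]~(p | ~p) | []q is true.
      At 0: []~(p | ~p) is false, so ~[]~(p | ~p) is true.
      At 0: []q requires q at every successor {0}.
        At 0: q is true.
      So []q is true at 0.

No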